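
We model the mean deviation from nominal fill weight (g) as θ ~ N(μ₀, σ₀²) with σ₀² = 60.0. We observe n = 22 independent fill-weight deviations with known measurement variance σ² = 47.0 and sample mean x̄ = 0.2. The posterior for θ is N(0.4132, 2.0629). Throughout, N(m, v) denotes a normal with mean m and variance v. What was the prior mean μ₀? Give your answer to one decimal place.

With known observation variance, the Normal–Normal posterior has precision τ_n = τ₀ + n/σ² and mean μ_n = (τ₀μ₀ + (n/σ²)x̄)/τ_n.
Here τ₀ = 1/60.0 = 0.016667 and τ_data = 22/47.0 = 0.468085, so τ_n = 0.484752.
Rearranging for μ₀: μ₀ = (μ_n·τ_n − τ_data·x̄)/τ₀ = (0.4132·0.484752 − 0.468085·0.2) / 0.016667 = 0.106683/0.016667 ≈ 6.4.

μ₀ = 6.4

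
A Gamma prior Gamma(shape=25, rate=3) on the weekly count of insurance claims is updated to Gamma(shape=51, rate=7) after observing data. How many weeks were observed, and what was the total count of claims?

Gamma–Poisson conjugacy: posterior shape = α + Σxᵢ, posterior rate = β + n.
Matching: Σxᵢ = 51 − 25 = 26 and n = 7 − 3 = 4.

n = 4 weeks with total 26 claims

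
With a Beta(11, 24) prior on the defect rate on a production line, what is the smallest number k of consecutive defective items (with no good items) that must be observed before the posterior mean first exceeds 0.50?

k = 14

After k defective items and 0 good items the posterior is Beta(11+k, 24), with mean (11+k)/(11+24+k).
Set (11+k)/(35+k) > 0.50 and solve: k > (0.50·35 − 11)/(1 − 0.50) = 13.000.
The smallest integer exceeding 13.000 is 14, and checking k=14: (25)/(49) = 0.5102 > 0.50.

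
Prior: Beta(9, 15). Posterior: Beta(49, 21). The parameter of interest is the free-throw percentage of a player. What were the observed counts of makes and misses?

Under Beta–binomial conjugacy the posterior parameters are (a+s, b+f).
So s = 49 − 9 = 40 and f = 21 − 15 = 6.

40 makes and 6 misses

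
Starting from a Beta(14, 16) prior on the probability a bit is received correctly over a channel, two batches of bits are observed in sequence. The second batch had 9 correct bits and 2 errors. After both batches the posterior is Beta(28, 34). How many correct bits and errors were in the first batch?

Sequential conjugate updates are equivalent to a single update on the pooled data, so total successes = posterior α − prior α and total failures = posterior β − prior β.
Total across both batches: 28−14=14 correct bits, 34−16=18 errors.
Subtract the second batch: 14−9=5 correct bits and 18−2=16 errors.

5 correct bits and 16 errors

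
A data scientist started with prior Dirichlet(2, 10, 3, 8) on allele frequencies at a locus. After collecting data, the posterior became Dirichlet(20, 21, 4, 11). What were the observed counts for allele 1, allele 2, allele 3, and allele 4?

For a Dirichlet(α) prior with multinomial counts c, the posterior is Dirichlet(α + c) componentwise.
Counts are posterior − prior componentwise: 20−2=18, 21−10=11, 4−3=1, 11−8=3.

counts (18, 11, 1, 3)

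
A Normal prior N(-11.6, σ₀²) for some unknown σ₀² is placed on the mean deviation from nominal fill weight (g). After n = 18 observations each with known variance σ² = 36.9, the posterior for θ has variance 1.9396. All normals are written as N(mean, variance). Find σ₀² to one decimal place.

σ₀² = 36.0

Posterior precision equals prior precision plus data precision: 1/σ_n² = 1/σ₀² + n/σ².
So 1/σ₀² = 1/1.9396 − 18/36.9 = 0.515570 − 0.487805 = 0.027765.
Hence σ₀² = 1/0.027765 ≈ 36.0.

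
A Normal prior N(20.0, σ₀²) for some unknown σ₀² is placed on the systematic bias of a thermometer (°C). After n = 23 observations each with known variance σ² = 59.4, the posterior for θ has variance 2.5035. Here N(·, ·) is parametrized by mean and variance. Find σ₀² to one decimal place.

For the Normal–Normal model with known σ², precisions add: τ_n = τ₀ + n/σ².
So 1/σ₀² = 1/2.5035 − 23/59.4 = 0.399441 − 0.387205 = 0.012236.
Hence σ₀² = 1/0.012236 ≈ 81.7.

σ₀² = 81.7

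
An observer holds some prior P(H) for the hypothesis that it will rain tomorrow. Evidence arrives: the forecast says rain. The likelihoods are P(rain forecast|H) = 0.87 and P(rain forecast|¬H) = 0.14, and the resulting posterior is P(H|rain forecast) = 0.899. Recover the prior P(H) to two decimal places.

Bayes' rule in odds form gives O(H|E) = O(H)·[P(E|H)/P(E|¬H)], hence O(H) = O(H|E)/LR.
Posterior odds = 0.899/(1−0.899) = 8.9010. LR = 0.87/0.14 = 6.2143.
Prior odds = 8.9010/6.2143 = 1.4323, so P(H) = 1.4323/(1+1.4323) ≈ 0.59.

P(H) = 0.59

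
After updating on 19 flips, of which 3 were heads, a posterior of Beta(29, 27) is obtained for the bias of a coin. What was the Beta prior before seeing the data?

Beta is conjugate to the binomial likelihood: posterior = Beta(α+s, β+f).
So α = 29 − 3 = 26 and β = 27 − 16 = 11.

Beta(26, 11)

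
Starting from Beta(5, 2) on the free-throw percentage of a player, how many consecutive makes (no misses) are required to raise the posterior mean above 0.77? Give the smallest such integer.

k = 2

After k makes and 0 misses the posterior is Beta(5+k, 2), with mean (5+k)/(5+2+k).
Set (5+k)/(7+k) > 0.77 and solve: k > (0.77·7 − 5)/(1 − 0.77) = 1.696.
The smallest integer exceeding 1.696 is 2, and checking k=2: (7)/(9) = 0.7778 > 0.77.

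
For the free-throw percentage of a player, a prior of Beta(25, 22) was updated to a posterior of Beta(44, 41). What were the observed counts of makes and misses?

19 makes and 19 misses

Beta is conjugate to the binomial likelihood: posterior = Beta(α+s, β+f).
So s = 44 − 25 = 19 and f = 41 − 22 = 19.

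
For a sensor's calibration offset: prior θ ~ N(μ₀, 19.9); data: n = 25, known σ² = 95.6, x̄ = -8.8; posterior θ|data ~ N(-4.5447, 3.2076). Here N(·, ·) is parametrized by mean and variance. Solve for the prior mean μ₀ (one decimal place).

With known observation variance, the Normal–Normal posterior has precision τ_n = τ₀ + n/σ² and mean μ_n = (τ₀μ₀ + (n/σ²)x̄)/τ_n.
Here τ₀ = 1/19.9 = 0.050251 and τ_data = 25/95.6 = 0.261506, so τ_n = 0.311757.
Rearranging for μ₀: μ₀ = (μ_n·τ_n − τ_data·x̄)/τ₀ = (-4.5447·0.311757 − 0.261506·-8.8) / 0.050251 = 0.884411/0.050251 ≈ 17.6.

μ₀ = 17.6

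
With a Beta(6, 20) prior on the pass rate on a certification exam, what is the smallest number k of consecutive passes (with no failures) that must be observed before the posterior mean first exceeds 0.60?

After k passes and 0 failures the posterior is Beta(6+k, 20), with mean (6+k)/(6+20+k).
Set (6+k)/(26+k) > 0.60 and solve: k > (0.60·26 − 6)/(1 − 0.60) = 24.000.
The smallest integer exceeding 24.000 is 25.

k = 25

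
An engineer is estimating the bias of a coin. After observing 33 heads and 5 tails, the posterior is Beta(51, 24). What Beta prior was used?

Beta(18, 19)

Beta is conjugate to the binomial likelihood: posterior = Beta(a+s, b+f).
So a = 51 − 33 = 18 and b = 24 − 5 = 19.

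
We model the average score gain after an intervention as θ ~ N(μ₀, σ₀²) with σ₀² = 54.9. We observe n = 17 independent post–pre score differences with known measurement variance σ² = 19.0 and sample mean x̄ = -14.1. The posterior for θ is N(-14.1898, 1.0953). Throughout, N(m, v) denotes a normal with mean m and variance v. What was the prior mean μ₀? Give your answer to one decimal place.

With known observation variance, the Normal–Normal posterior has precision τ_n = τ₀ + n/σ² and mean μ_n = (τ₀μ₀ + (n/σ²)x̄)/τ_n.
Here τ₀ = 1/54.9 = 0.018215 and τ_data = 17/19.0 = 0.894737, so τ_n = 0.912952.
Rearranging for μ₀: μ₀ = (μ_n·τ_n − τ_data·x̄)/τ₀ = (-14.1898·0.912952 − 0.894737·-14.1) / 0.018215 = -0.338815/0.018215 ≈ -18.6.

μ₀ = -18.6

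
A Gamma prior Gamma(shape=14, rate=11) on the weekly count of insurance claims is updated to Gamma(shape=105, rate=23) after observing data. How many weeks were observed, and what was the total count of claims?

n = 12 weeks with total 91 claims

Gamma–Poisson conjugacy: posterior shape = α + Σxᵢ, posterior rate = β + n.
Matching: Σxᵢ = 105 − 14 = 91 and n = 23 − 11 = 12.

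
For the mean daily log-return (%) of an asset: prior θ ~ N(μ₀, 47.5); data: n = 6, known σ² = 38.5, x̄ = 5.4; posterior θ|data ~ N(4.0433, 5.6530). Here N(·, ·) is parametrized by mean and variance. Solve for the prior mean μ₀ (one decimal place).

μ₀ = -6.0

With known observation variance, the Normal–Normal posterior has precision τ_n = τ₀ + n/σ² and mean μ_n = (τ₀μ₀ + (n/σ²)x̄)/τ_n.
Here τ₀ = 1/47.5 = 0.021053 and τ_data = 6/38.5 = 0.155844, so τ_n = 0.176897.
Rearranging for μ₀: μ₀ = (μ_n·τ_n − τ_data·x̄)/τ₀ = (4.0433·0.176897 − 0.155844·5.4) / 0.021053 = -0.126310/0.021053 ≈ -6.0.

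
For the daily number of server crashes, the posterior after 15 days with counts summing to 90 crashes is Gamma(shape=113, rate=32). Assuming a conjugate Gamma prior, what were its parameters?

A Gamma(α, β) prior (rate parametrization) on a Poisson rate with n observations summing to S gives posterior Gamma(α+S, β+n).
So α = 113 − 90 = 23 and β = 32 − 15 = 17.

Gamma(shape=23, rate=17)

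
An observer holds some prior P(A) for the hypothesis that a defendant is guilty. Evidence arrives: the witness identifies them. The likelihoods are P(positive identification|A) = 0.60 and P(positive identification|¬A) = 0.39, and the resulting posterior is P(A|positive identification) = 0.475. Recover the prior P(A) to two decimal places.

Bayes' rule in odds form gives O(A|E) = O(A)·[P(E|A)/P(E|¬A)], hence O(A) = O(A|E)/LR.
Posterior odds = 0.475/(1−0.475) = 0.9048. LR = 0.60/0.39 = 1.5385.
Prior odds = 0.9048/1.5385 = 0.5881, so P(A) = 0.5881/(1+0.5881) ≈ 0.37.

P(A) = 0.37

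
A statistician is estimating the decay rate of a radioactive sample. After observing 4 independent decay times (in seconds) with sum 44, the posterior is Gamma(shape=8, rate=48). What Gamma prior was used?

Gamma–exponential conjugacy: posterior shape = α + n, posterior rate = β + Σtᵢ.
So α = 8 − 4 = 4 and β = 48 − 44 = 4.

Gamma(shape=4, rate=4)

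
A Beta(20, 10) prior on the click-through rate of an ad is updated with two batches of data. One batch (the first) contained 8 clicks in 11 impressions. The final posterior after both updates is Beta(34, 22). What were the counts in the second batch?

6 clicks and 9 non-clicks

Sequential conjugate updates are equivalent to a single update on the pooled data, so total successes = posterior α − prior α and total failures = posterior β − prior β.
Total across both batches: 34−20=14 clicks, 22−10=12 non-clicks.
Subtract the first batch: 14−8=6 clicks and 12−3=9 non-clicks.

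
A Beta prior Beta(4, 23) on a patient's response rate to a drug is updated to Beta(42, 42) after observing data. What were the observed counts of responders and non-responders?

38 responders and 19 non-responders

Beta is conjugate to the binomial likelihood: posterior = Beta(α+s, β+f).
So s = 42 − 4 = 38 and f = 42 − 23 = 19.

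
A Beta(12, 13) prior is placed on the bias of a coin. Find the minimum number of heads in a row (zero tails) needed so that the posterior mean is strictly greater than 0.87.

After k heads and 0 tails the posterior is Beta(12+k, 13), with mean (12+k)/(12+13+k).
Set (12+k)/(25+k) > 0.87 and solve: k > (0.87·25 − 12)/(1 − 0.87) = 75.000.
The smallest integer exceeding 75.000 is 76, and checking k=76: (88)/(101) = 0.8713 > 0.87.

k = 76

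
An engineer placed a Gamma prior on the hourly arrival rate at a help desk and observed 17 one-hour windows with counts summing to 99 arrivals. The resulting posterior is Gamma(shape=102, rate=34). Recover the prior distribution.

Gamma(shape=3, rate=17)

Gamma–Poisson conjugacy: posterior shape = α + Σxᵢ, posterior rate = β + n.
So α = 102 − 99 = 3 and β = 34 − 17 = 17.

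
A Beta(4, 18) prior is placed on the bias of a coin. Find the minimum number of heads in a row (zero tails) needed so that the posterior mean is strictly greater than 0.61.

After k heads and 0 tails the posterior is Beta(4+k, 18), with mean (4+k)/(4+18+k).
Set (4+k)/(22+k) > 0.61 and solve: k > (0.61·22 − 4)/(1 − 0.61) = 24.154.
The smallest integer exceeding 24.154 is 25.

k = 25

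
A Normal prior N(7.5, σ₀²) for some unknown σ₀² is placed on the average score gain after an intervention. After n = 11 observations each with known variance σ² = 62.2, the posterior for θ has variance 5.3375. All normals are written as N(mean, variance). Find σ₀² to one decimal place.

σ₀² = 95.2

For the Normal–Normal model with known σ², precisions add: τ_n = τ₀ + n/σ².
So 1/σ₀² = 1/5.3375 − 11/62.2 = 0.187354 − 0.176849 = 0.010505.
Hence σ₀² = 1/0.010505 ≈ 95.2.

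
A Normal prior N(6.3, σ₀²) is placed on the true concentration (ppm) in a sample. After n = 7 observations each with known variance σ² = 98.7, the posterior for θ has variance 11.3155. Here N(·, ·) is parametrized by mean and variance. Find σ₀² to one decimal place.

σ₀² = 57.3

For the Normal–Normal model with known σ², precisions add: τ_n = τ₀ + n/σ².
So 1/σ₀² = 1/11.3155 − 7/98.7 = 0.088374 − 0.070922 = 0.017452.
Hence σ₀² = 1/0.017452 ≈ 57.3.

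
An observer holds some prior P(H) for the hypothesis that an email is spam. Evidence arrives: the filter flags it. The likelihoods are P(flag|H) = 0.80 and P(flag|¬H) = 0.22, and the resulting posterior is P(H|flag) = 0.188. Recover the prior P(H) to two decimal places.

In odds form, posterior odds = prior odds × likelihood ratio, so prior odds = posterior odds ÷ LR.
Posterior odds = 0.188/(1−0.188) = 0.2315. LR = 0.80/0.22 = 3.6364.
Prior odds = 0.2315/3.6364 = 0.0637, so P(H) = 0.0637/(1+0.0637) ≈ 0.06.

P(H) = 0.06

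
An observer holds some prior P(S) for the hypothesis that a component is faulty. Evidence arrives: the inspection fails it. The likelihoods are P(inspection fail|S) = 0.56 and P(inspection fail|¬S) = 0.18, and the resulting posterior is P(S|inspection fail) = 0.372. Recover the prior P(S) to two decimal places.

P(S) = 0.16

Bayes' rule in odds form gives O(S|E) = O(S)·[P(E|S)/P(E|¬S)], hence O(S) = O(S|E)/LR.
Posterior odds = 0.372/(1−0.372) = 0.5924. LR = 0.56/0.18 = 3.1111.
Prior odds = 0.5924/3.1111 = 0.1904, so P(S) = 0.1904/(1+0.1904) ≈ 0.16.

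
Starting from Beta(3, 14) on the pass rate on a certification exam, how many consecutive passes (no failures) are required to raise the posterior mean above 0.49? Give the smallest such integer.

k = 11

After k passes and 0 failures the posterior is Beta(3+k, 14), with mean (3+k)/(3+14+k).
Set (3+k)/(17+k) > 0.49 and solve: k > (0.49·17 − 3)/(1 − 0.49) = 10.451.
The smallest integer exceeding 10.451 is 11.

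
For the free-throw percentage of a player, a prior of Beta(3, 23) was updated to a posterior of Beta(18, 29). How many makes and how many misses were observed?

15 makes and 6 misses

Under Beta–binomial conjugacy the posterior parameters are (a+s, b+f).
Match parameters: s=18−3=15, f=29−23=6.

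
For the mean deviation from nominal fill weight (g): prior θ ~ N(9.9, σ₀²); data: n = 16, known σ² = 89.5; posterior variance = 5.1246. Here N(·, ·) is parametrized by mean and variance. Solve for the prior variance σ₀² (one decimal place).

σ₀² = 61.1

Posterior precision equals prior precision plus data precision: 1/σ_n² = 1/σ₀² + n/σ².
So 1/σ₀² = 1/5.1246 − 16/89.5 = 0.195137 − 0.178771 = 0.016366.
Hence σ₀² = 1/0.016366 ≈ 61.1.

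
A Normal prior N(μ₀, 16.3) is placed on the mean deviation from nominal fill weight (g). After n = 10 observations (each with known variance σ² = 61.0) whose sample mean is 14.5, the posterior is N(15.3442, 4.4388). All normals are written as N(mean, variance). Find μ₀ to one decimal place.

The posterior mean is a precision-weighted average: μ_n = (τ₀μ₀ + τ_data·x̄)/(τ₀+τ_data), with τ₀=1/σ₀² and τ_data=n/σ².
Here τ₀ = 1/16.3 = 0.061350 and τ_data = 10/61.0 = 0.163934, so τ_n = 0.225284.
Rearranging for μ₀: μ₀ = (μ_n·τ_n − τ_data·x̄)/τ₀ = (15.3442·0.225284 − 0.163934·14.5) / 0.061350 = 1.079760/0.061350 ≈ 17.6.

μ₀ = 17.6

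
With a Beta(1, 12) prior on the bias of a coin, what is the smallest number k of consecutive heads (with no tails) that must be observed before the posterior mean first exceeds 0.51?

k = 12

After k heads and 0 tails the posterior is Beta(1+k, 12), with mean (1+k)/(1+12+k).
Set (1+k)/(13+k) > 0.51 and solve: k > (0.51·13 − 1)/(1 − 0.51) = 11.490.
The smallest integer exceeding 11.490 is 12.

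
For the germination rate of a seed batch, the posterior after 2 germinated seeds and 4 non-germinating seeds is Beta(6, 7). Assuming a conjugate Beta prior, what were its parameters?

Beta is conjugate to the binomial likelihood: posterior = Beta(a+s, b+f).
Subtract the data counts: 6−2=4, 7−4=3.

Beta(4, 3)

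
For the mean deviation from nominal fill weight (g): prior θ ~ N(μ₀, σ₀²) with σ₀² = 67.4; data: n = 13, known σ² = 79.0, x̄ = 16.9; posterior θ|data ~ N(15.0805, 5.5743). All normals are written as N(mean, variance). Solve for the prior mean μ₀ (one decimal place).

μ₀ = -5.1

The posterior mean is a precision-weighted average: μ_n = (τ₀μ₀ + τ_data·x̄)/(τ₀+τ_data), with τ₀=1/σ₀² and τ_data=n/σ².
Here τ₀ = 1/67.4 = 0.014837 and τ_data = 13/79.0 = 0.164557, so τ_n = 0.179394.
Rearranging for μ₀: μ₀ = (μ_n·τ_n − τ_data·x̄)/τ₀ = (15.0805·0.179394 − 0.164557·16.9) / 0.014837 = -0.075662/0.014837 ≈ -5.1.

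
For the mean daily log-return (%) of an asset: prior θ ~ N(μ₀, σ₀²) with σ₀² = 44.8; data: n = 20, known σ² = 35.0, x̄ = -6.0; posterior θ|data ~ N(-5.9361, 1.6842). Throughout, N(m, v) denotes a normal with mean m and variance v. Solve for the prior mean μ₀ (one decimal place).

The posterior mean is a precision-weighted average: μ_n = (τ₀μ₀ + τ_data·x̄)/(τ₀+τ_data), with τ₀=1/σ₀² and τ_data=n/σ².
Here τ₀ = 1/44.8 = 0.022321 and τ_data = 20/35.0 = 0.571429, so τ_n = 0.593750.
Rearranging for μ₀: μ₀ = (μ_n·τ_n − τ_data·x̄)/τ₀ = (-5.9361·0.593750 − 0.571429·-6.0) / 0.022321 = -0.095985/0.022321 ≈ -4.3.

μ₀ = -4.3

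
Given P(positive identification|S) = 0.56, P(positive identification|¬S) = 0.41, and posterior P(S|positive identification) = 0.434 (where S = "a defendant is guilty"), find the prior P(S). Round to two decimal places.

P(S) = 0.36

Bayes' rule in odds form gives O(S|E) = O(S)·[P(E|S)/P(E|¬S)], hence O(S) = O(S|E)/LR.
Posterior odds = 0.434/(1−0.434) = 0.7668. LR = 0.56/0.41 = 1.3659.
Prior odds = 0.7668/1.3659 = 0.5614, so P(S) = 0.5614/(1+0.5614) ≈ 0.36.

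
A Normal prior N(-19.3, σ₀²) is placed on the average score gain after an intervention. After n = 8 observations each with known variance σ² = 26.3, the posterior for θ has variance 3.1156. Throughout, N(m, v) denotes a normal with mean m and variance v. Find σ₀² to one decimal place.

For the Normal–Normal model with known σ², precisions add: τ_n = τ₀ + n/σ².
So 1/σ₀² = 1/3.1156 − 8/26.3 = 0.320965 − 0.304183 = 0.016782.
Hence σ₀² = 1/0.016782 ≈ 59.6.

σ₀² = 59.6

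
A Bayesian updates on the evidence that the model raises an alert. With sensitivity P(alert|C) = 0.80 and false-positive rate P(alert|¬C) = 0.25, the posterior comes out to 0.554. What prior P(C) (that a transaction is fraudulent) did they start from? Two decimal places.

Bayes' rule in odds form gives O(C|E) = O(C)·[P(E|C)/P(E|¬C)], hence O(C) = O(C|E)/LR.
Posterior odds = 0.554/(1−0.554) = 1.2422. LR = 0.80/0.25 = 3.2000.
Prior odds = 1.2422/3.2000 = 0.3882, so P(C) = 0.3882/(1+0.3882) ≈ 0.28.

P(C) = 0.28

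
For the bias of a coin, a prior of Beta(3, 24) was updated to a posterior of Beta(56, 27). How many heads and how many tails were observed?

53 heads and 3 tails

A Beta(a, b) prior with s successes and f failures in binomial data gives a Beta(a+s, b+f) posterior.
Match parameters: s=56−3=53, f=27−24=3.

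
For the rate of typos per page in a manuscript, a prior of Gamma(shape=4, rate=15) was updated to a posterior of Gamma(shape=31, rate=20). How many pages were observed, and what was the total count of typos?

A Gamma(α, β) prior (rate parametrization) on a Poisson rate with n observations summing to S gives posterior Gamma(α+S, β+n).
Matching: Σxᵢ = 31 − 4 = 27 and n = 20 − 15 = 5.

n = 5 pages with total 27 typos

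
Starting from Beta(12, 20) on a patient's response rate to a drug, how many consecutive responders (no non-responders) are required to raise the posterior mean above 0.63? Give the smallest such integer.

After k responders and 0 non-responders the posterior is Beta(12+k, 20), with mean (12+k)/(12+20+k).
Set (12+k)/(32+k) > 0.63 and solve: k > (0.63·32 − 12)/(1 − 0.63) = 22.054.
The smallest integer exceeding 22.054 is 23, and checking k=23: (35)/(55) = 0.6364 > 0.63.

k = 23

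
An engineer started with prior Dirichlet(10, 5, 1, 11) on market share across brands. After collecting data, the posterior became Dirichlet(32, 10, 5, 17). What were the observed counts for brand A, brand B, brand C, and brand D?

For a Dirichlet(α) prior with multinomial counts c, the posterior is Dirichlet(α + c) componentwise.
Counts are posterior − prior componentwise: 32−10=22, 10−5=5, 5−1=4, 17−11=6.

counts (22, 5, 4, 6)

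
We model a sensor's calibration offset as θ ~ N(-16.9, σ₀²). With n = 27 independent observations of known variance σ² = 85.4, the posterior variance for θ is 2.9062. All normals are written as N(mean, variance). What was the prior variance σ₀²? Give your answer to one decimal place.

σ₀² = 35.8

For the Normal–Normal model with known σ², precisions add: τ_n = τ₀ + n/σ².
So 1/σ₀² = 1/2.9062 − 27/85.4 = 0.344092 − 0.316159 = 0.027933.
Hence σ₀² = 1/0.027933 ≈ 35.8.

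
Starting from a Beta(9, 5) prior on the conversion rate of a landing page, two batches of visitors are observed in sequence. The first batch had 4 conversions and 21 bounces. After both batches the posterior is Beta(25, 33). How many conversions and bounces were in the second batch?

Sequential conjugate updates are equivalent to a single update on the pooled data, so total successes = posterior α − prior α and total failures = posterior β − prior β.
Total across both batches: 25−9=16 conversions, 33−5=28 bounces.
Subtract the first batch: 16−4=12 conversions and 28−21=7 bounces.

12 conversions and 7 bounces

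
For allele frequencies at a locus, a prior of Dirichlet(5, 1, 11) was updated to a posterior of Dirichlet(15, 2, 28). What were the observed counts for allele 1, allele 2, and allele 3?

counts (10, 1, 17)

For a Dirichlet(α) prior with multinomial counts c, the posterior is Dirichlet(α + c) componentwise.
Counts are posterior − prior componentwise: 15−5=10, 2−1=1, 28−11=17.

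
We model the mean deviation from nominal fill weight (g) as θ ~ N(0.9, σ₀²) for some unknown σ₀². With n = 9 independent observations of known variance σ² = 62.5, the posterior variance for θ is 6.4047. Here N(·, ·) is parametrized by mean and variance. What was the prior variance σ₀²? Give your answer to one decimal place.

For the Normal–Normal model with known σ², precisions add: τ_n = τ₀ + n/σ².
So 1/σ₀² = 1/6.4047 − 9/62.5 = 0.156135 − 0.144000 = 0.012135.
Hence σ₀² = 1/0.012135 ≈ 82.4.

σ₀² = 82.4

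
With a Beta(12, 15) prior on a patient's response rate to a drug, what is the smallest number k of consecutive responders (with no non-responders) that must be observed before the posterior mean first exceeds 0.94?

After k responders and 0 non-responders the posterior is Beta(12+k, 15), with mean (12+k)/(12+15+k).
Set (12+k)/(27+k) > 0.94 and solve: k > (0.94·27 − 12)/(1 − 0.94) = 223.000.
The smallest integer exceeding 223.000 is 224, and checking k=224: (236)/(251) = 0.9402 > 0.94.

k = 224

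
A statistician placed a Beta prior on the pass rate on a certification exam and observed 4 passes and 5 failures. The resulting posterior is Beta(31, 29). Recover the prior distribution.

Beta is conjugate to the binomial likelihood: posterior = Beta(α+s, β+f).
So α = 31 − 4 = 27 and β = 29 − 5 = 24.

Beta(27, 24)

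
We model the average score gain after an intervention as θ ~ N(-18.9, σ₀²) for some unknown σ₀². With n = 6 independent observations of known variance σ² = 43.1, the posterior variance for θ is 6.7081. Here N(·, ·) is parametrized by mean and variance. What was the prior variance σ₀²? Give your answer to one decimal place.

σ₀² = 101.4

Posterior precision equals prior precision plus data precision: 1/σ_n² = 1/σ₀² + n/σ².
So 1/σ₀² = 1/6.7081 − 6/43.1 = 0.149074 − 0.139211 = 0.009863.
Hence σ₀² = 1/0.009863 ≈ 101.4.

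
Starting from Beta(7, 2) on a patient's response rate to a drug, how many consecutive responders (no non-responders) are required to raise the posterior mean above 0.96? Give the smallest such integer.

k = 42

After k responders and 0 non-responders the posterior is Beta(7+k, 2), with mean (7+k)/(7+2+k).
Set (7+k)/(9+k) > 0.96 and solve: k > (0.96·9 − 7)/(1 − 0.96) = 41.000.
The smallest integer exceeding 41.000 is 42.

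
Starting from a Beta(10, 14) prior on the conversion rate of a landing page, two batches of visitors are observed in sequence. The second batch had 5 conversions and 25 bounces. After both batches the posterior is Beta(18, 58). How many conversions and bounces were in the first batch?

3 conversions and 19 bounces

Because Beta–binomial updating is additive in the counts, the combined data contributed (α_post−α_prior, β_post−β_prior) successes and failures.
Total across both batches: 18−10=8 conversions, 58−14=44 bounces.
Subtract the second batch: 8−5=3 conversions and 44−25=19 bounces.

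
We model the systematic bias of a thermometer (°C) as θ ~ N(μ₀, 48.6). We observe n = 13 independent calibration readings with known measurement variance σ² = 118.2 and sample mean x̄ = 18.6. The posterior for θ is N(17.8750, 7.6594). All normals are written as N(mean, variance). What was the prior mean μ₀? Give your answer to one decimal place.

μ₀ = 14.0

With known observation variance, the Normal–Normal posterior has precision τ_n = τ₀ + n/σ² and mean μ_n = (τ₀μ₀ + (n/σ²)x̄)/τ_n.
Here τ₀ = 1/48.6 = 0.020576 and τ_data = 13/118.2 = 0.109983, so τ_n = 0.130559.
Rearranging for μ₀: μ₀ = (μ_n·τ_n − τ_data·x̄)/τ₀ = (17.8750·0.130559 − 0.109983·18.6) / 0.020576 = 0.288058/0.020576 ≈ 14.0.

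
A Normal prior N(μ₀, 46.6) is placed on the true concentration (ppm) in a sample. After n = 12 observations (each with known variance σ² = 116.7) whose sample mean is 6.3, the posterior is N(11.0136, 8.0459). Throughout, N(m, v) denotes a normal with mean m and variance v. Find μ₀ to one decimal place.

With known observation variance, the Normal–Normal posterior has precision τ_n = τ₀ + n/σ² and mean μ_n = (τ₀μ₀ + (n/σ²)x̄)/τ_n.
Here τ₀ = 1/46.6 = 0.021459 and τ_data = 12/116.7 = 0.102828, so τ_n = 0.124287.
Rearranging for μ₀: μ₀ = (μ_n·τ_n − τ_data·x̄)/τ₀ = (11.0136·0.124287 − 0.102828·6.3) / 0.021459 = 0.721031/0.021459 ≈ 33.6.

μ₀ = 33.6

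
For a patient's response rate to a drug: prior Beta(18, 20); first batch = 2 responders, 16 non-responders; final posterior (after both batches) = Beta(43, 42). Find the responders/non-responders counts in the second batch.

23 responders and 6 non-responders

Because Beta–binomial updating is additive in the counts, the combined data contributed (α_post−α_prior, β_post−β_prior) successes and failures.
Total across both batches: 43−18=25 responders, 42−20=22 non-responders.
Subtract the first batch: 25−2=23 responders and 22−16=6 non-responders.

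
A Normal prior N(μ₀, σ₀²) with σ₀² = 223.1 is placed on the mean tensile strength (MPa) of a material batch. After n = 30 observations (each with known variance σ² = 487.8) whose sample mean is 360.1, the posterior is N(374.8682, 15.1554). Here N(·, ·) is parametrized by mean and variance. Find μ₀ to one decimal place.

With known observation variance, the Normal–Normal posterior has precision τ_n = τ₀ + n/σ² and mean μ_n = (τ₀μ₀ + (n/σ²)x̄)/τ_n.
Here τ₀ = 1/223.1 = 0.004482 and τ_data = 30/487.8 = 0.061501, so τ_n = 0.065983.
Rearranging for μ₀: μ₀ = (μ_n·τ_n − τ_data·x̄)/τ₀ = (374.8682·0.065983 − 0.061501·360.1) / 0.004482 = 2.588418/0.004482 ≈ 577.5.

μ₀ = 577.5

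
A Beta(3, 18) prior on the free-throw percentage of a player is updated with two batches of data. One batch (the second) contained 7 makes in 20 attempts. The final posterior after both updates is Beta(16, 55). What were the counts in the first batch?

Sequential conjugate updates are equivalent to a single update on the pooled data, so total successes = posterior α − prior α and total failures = posterior β − prior β.
Total across both batches: 16−3=13 makes, 55−18=37 misses.
Subtract the second batch: 13−7=6 makes and 37−13=24 misses.

6 makes and 24 misses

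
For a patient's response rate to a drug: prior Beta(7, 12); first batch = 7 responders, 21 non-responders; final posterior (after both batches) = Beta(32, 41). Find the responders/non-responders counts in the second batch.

18 responders and 8 non-responders

Sequential conjugate updates are equivalent to a single update on the pooled data, so total successes = posterior α − prior α and total failures = posterior β − prior β.
Total across both batches: 32−7=25 responders, 41−12=29 non-responders.
Subtract the first batch: 25−7=18 responders and 29−21=8 non-responders.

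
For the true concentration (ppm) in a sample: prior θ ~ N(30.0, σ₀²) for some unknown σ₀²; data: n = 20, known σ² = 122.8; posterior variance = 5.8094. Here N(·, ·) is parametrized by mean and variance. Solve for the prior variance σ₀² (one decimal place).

For the Normal–Normal model with known σ², precisions add: τ_n = τ₀ + n/σ².
So 1/σ₀² = 1/5.8094 − 20/122.8 = 0.172135 − 0.162866 = 0.009269.
Hence σ₀² = 1/0.009269 ≈ 107.9.

σ₀² = 107.9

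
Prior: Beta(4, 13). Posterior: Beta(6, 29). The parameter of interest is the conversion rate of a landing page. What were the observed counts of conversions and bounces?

Beta is conjugate to the binomial likelihood: posterior = Beta(a+s, b+f).
Match parameters: s=6−4=2, f=29−13=16.

2 conversions and 16 bounces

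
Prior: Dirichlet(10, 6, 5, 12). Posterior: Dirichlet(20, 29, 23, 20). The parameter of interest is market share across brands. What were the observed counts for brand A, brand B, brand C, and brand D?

For a Dirichlet(α) prior with multinomial counts c, the posterior is Dirichlet(α + c) componentwise.
Counts are posterior − prior componentwise: 20−10=10, 29−6=23, 23−5=18, 20−12=8.

counts (10, 23, 18, 8)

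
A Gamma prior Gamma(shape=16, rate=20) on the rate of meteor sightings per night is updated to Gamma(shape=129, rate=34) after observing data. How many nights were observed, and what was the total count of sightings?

Gamma–Poisson conjugacy: posterior shape = α + Σxᵢ, posterior rate = β + n.
Matching: Σxᵢ = 129 − 16 = 113 and n = 34 − 20 = 14.

n = 14 nights with total 113 sightings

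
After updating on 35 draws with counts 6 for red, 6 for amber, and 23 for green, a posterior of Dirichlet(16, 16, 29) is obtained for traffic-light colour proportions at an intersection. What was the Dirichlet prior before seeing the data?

For a Dirichlet(α) prior with multinomial counts c, the posterior is Dirichlet(α + c) componentwise.
Subtract each count from the matching posterior parameter: 16−6=10, 16−6=10, 29−23=6.

Dirichlet(10, 10, 6)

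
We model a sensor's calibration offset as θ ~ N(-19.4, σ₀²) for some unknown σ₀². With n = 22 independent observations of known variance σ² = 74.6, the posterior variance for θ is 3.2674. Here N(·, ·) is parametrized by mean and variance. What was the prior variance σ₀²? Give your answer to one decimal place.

σ₀² = 89.7

Posterior precision equals prior precision plus data precision: 1/σ_n² = 1/σ₀² + n/σ².
So 1/σ₀² = 1/3.2674 − 22/74.6 = 0.306054 − 0.294906 = 0.011148.
Hence σ₀² = 1/0.011148 ≈ 89.7.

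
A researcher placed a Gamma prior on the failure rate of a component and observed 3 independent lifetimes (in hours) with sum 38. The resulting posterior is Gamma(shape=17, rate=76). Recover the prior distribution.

Gamma(shape=14, rate=38)

Gamma–exponential conjugacy: posterior shape = α + n, posterior rate = β + Σtᵢ.
So α = 17 − 3 = 14 and β = 76 − 38 = 38.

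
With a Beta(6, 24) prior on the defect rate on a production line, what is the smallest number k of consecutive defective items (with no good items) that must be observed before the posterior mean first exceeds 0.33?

After k defective items and 0 good items the posterior is Beta(6+k, 24), with mean (6+k)/(6+24+k).
Set (6+k)/(30+k) > 0.33 and solve: k > (0.33·30 − 6)/(1 − 0.33) = 5.821.
The smallest integer exceeding 5.821 is 6.

k = 6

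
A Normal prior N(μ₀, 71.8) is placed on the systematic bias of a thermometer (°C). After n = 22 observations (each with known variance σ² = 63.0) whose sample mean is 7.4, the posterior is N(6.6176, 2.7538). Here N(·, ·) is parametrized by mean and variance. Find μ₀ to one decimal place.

μ₀ = -13.0

The posterior mean is a precision-weighted average: μ_n = (τ₀μ₀ + τ_data·x̄)/(τ₀+τ_data), with τ₀=1/σ₀² and τ_data=n/σ².
Here τ₀ = 1/71.8 = 0.013928 and τ_data = 22/63.0 = 0.349206, so τ_n = 0.363134.
Rearranging for μ₀: μ₀ = (μ_n·τ_n − τ_data·x̄)/τ₀ = (6.6176·0.363134 − 0.349206·7.4) / 0.013928 = -0.181049/0.013928 ≈ -13.0.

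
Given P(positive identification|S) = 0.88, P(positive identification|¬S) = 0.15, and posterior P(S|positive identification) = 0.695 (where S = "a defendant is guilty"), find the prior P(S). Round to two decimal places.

Bayes' rule in odds form gives O(S|E) = O(S)·[P(E|S)/P(E|¬S)], hence O(S) = O(S|E)/LR.
Posterior odds = 0.695/(1−0.695) = 2.2787. LR = 0.88/0.15 = 5.8667.
Prior odds = 2.2787/5.8667 = 0.3884, so P(S) = 0.3884/(1+0.3884) ≈ 0.28.

P(S) = 0.28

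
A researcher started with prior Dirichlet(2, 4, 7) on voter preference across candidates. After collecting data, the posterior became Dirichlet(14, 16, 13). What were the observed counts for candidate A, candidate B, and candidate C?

For a Dirichlet(α) prior with multinomial counts c, the posterior is Dirichlet(α + c) componentwise.
Counts are posterior − prior componentwise: 14−2=12, 16−4=12, 13−7=6.

counts (12, 12, 6)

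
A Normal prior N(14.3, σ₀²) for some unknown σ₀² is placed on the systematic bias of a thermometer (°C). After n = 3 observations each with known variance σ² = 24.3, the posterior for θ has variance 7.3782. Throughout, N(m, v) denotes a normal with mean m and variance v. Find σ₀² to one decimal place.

Posterior precision equals prior precision plus data precision: 1/σ_n² = 1/σ₀² + n/σ².
So 1/σ₀² = 1/7.3782 − 3/24.3 = 0.135534 − 0.123457 = 0.012077.
Hence σ₀² = 1/0.012077 ≈ 82.8.

σ₀² = 82.8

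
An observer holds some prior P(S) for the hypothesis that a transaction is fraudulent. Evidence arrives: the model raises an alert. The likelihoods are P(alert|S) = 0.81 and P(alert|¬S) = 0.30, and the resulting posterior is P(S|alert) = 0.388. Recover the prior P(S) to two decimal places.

Bayes' rule in odds form gives O(S|E) = O(S)·[P(E|S)/P(E|¬S)], hence O(S) = O(S|E)/LR.
Posterior odds = 0.388/(1−0.388) = 0.6340. LR = 0.81/0.30 = 2.7000.
Prior odds = 0.6340/2.7000 = 0.2348, so P(S) = 0.2348/(1+0.2348) ≈ 0.19.

P(S) = 0.19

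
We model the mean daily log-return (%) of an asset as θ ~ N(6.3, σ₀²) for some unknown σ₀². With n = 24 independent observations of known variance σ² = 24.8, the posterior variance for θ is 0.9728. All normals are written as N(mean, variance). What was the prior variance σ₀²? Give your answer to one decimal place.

Posterior precision equals prior precision plus data precision: 1/σ_n² = 1/σ₀² + n/σ².
So 1/σ₀² = 1/0.9728 − 24/24.8 = 1.027961 − 0.967742 = 0.060219.
Hence σ₀² = 1/0.060219 ≈ 16.6.

σ₀² = 16.6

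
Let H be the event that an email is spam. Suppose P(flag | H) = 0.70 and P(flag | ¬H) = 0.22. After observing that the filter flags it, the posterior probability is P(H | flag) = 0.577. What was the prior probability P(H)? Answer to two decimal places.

P(H) = 0.30

Bayes' rule in odds form gives O(H|E) = O(H)·[P(E|H)/P(E|¬H)], hence O(H) = O(H|E)/LR.
Posterior odds = 0.577/(1−0.577) = 1.3641. LR = 0.70/0.22 = 3.1818.
Prior odds = 1.3641/3.1818 = 0.4287, so P(H) = 0.4287/(1+0.4287) ≈ 0.30.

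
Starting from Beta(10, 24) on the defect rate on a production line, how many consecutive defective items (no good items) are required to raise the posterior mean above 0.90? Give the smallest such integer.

k = 207

After k defective items and 0 good items the posterior is Beta(10+k, 24), with mean (10+k)/(10+24+k).
Set (10+k)/(34+k) > 0.90 and solve: k > (0.90·34 − 10)/(1 − 0.90) = 206.000.
The smallest integer exceeding 206.000 is 207.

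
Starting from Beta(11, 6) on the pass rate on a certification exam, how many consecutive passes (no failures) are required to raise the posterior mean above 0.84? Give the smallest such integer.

After k passes and 0 failures the posterior is Beta(11+k, 6), with mean (11+k)/(11+6+k).
Set (11+k)/(17+k) > 0.84 and solve: k > (0.84·17 − 11)/(1 − 0.84) = 20.500.
The smallest integer exceeding 20.500 is 21.

k = 21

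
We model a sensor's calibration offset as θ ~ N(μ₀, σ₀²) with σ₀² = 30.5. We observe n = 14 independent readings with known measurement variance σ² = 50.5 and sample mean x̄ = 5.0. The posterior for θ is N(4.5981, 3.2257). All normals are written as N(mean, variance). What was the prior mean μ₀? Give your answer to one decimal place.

The posterior mean is a precision-weighted average: μ_n = (τ₀μ₀ + τ_data·x̄)/(τ₀+τ_data), with τ₀=1/σ₀² and τ_data=n/σ².
Here τ₀ = 1/30.5 = 0.032787 and τ_data = 14/50.5 = 0.277228, so τ_n = 0.310015.
Rearranging for μ₀: μ₀ = (μ_n·τ_n − τ_data·x̄)/τ₀ = (4.5981·0.310015 − 0.277228·5.0) / 0.032787 = 0.039340/0.032787 ≈ 1.2.

μ₀ = 1.2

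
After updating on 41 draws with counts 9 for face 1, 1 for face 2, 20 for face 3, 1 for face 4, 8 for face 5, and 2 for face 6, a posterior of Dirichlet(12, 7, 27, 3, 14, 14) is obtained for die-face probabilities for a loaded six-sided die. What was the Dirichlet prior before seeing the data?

Dirichlet(3, 6, 7, 2, 6, 12)

For a Dirichlet(α) prior with multinomial counts c, the posterior is Dirichlet(α + c) componentwise.
Subtract each count from the matching posterior parameter: 12−9=3, 7−1=6, 27−20=7, 3−1=2, 14−8=6, 14−2=12.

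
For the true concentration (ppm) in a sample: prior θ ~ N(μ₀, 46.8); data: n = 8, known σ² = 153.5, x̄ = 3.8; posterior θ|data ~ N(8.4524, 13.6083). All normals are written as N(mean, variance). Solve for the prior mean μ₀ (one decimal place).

μ₀ = 19.8

The posterior mean is a precision-weighted average: μ_n = (τ₀μ₀ + τ_data·x̄)/(τ₀+τ_data), with τ₀=1/σ₀² and τ_data=n/σ².
Here τ₀ = 1/46.8 = 0.021368 and τ_data = 8/153.5 = 0.052117, so τ_n = 0.073485.
Rearranging for μ₀: μ₀ = (μ_n·τ_n − τ_data·x̄)/τ₀ = (8.4524·0.073485 − 0.052117·3.8) / 0.021368 = 0.423080/0.021368 ≈ 19.8.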